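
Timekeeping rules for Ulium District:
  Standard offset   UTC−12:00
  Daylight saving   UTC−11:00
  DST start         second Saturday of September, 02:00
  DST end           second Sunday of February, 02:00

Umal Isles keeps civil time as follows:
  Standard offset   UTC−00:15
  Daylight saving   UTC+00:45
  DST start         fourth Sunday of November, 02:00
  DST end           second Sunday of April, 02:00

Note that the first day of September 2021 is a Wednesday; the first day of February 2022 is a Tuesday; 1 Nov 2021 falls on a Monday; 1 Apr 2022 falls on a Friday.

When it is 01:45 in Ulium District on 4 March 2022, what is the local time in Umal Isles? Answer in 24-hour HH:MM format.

14:30

1 September 2021 is a Wednesday, so the first Saturday is September 4 and the second is September 11.
1 February 2022 is a Tuesday, so the first Sunday is February 6 and the second is February 13.
Daylight saving runs 11 September 2021 – 13 February 2022; 4 March 2022 is outside that window, so Ulium District is on standard time at UTC−12:00.
01:45 Ulium District + 12h = 13:45 UTC.
1 November 2021 is a Monday, so the first Sunday is November 7 and the fourth is November 28.
1 April 2022 is a Friday, so the first Sunday is April 3 and the second is April 10.
At the standard offset (UTC−00:15), 13:45 UTC − 0h15m = 13:30 Umal Isles standard time.
The standard-time date in Umal Isles, 4 March 2022, lies within the daylight-saving period (28 November 2021 – 10 April 2022), so Umal Isles is on daylight time, UTC+00:45.
13:45 UTC + 0h45m = 14:30 Umal Isles.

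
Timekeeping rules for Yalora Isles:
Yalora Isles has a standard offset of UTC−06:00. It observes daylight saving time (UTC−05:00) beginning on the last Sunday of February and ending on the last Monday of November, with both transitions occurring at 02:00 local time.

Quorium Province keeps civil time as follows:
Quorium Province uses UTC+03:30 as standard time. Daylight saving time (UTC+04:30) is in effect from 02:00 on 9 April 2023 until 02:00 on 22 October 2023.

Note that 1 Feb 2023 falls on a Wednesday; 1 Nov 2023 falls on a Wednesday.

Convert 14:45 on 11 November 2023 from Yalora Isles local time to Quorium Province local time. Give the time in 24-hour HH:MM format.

1 February 2023 is a Wednesday, so Sundays fall on 5, 12, 19, 26; the last is February 26.
1 November 2023 is a Wednesday, so Mondays fall on 6, 13, 20, 27; the last is November 27.
11 November 2023 lies within the daylight-saving period (26 February – 27 November), so Yalora Isles is on daylight time, UTC−05:00.
14:45 Yalora Isles + 5h = 19:45 UTC.
At the standard offset (UTC+03:30), 19:45 UTC + 3h30m = 23:15 Quorium Province standard time.
The standard-time date in Quorium Province, 11 November 2023, is outside the daylight-saving period (9 April – 22 October), so Quorium Province is on standard time, UTC+03:30.
19:45 UTC + 3h30m = 23:15 Quorium Province.

23:15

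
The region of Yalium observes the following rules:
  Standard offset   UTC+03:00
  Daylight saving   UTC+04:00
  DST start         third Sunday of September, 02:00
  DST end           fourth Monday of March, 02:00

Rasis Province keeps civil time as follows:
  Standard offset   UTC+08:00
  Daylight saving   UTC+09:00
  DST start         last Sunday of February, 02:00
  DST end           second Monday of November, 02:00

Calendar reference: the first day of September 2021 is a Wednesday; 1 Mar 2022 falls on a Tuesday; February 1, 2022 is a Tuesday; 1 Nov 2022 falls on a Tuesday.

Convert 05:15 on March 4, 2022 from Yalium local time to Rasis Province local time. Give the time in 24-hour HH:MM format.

1 September 2021 is a Wednesday, so the first Sunday is September 5 and the third is September 19.
1 March 2022 is a Tuesday, so the first Monday is March 7 and the fourth is March 28.
Daylight saving runs 19 September 2021 – 28 March 2022; March 4, 2022 is inside that window, so Yalium is at UTC+04:00.
05:15 Yalium − 4h = 01:15 UTC.
1 February 2022 is a Tuesday, so Sundays fall on 6, 13, 20, 27; the last is February 27.
1 November 2022 is a Tuesday, so the first Monday is November 7 and the second is November 14.
At the standard offset (UTC+08:00), 01:15 UTC + 8h = 09:15 Rasis Province standard time.
The standard-time date in Rasis Province, March 4, 2022, lies within the daylight-saving period (27 February – 14 November), so Rasis Province is on daylight time, UTC+09:00.
01:15 UTC + 9h = 10:15 Rasis Province.

10:15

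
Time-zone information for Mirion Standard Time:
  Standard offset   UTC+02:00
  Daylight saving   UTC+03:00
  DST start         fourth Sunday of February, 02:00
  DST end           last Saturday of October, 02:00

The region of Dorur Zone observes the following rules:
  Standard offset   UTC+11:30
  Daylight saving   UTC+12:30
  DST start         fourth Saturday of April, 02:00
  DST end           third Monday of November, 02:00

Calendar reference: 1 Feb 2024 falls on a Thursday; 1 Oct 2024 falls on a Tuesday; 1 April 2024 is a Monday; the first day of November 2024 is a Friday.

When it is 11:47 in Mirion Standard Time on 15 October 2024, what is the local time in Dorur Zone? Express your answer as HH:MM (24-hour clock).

1 February 2024 is a Thursday, so the first Sunday is February 4 and the fourth is February 25.
1 October 2024 is a Tuesday, so Saturdays fall on 5, 12, 19, 26; the last is October 26.
15 October 2024 lies within the daylight-saving period (25 February – 26 October), so Mirion Standard Time is on daylight time, UTC+03:00.
11:47 Mirion Standard Time − 3h = 08:47 UTC.
1 April 2024 is a Monday, so the first Saturday is April 6 and the fourth is April 27.
1 November 2024 is a Friday, so the first Monday is November 4 and the third is November 18.
At the standard offset (UTC+11:30), 08:47 UTC + 11h30m = 20:17 Dorur Zone standard time.
The standard-time date in Dorur Zone, 15 October 2024, falls between 27 April and 18 November, so daylight saving is in effect and Dorur Zone is at UTC+12:30.
08:47 UTC + 12h30m = 21:17 Dorur Zone.

21:17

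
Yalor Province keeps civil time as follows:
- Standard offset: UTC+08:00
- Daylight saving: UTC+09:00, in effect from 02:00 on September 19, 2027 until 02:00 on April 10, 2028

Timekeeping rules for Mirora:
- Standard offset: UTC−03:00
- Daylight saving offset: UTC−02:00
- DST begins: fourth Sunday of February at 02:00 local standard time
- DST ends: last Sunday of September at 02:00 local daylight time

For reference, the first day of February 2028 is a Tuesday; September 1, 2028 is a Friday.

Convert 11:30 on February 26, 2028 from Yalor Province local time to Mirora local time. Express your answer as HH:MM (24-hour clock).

23:30

February 26, 2028 falls between 19 September 2027 and 10 April 2028, so daylight saving is in effect and Yalor Province is at UTC+09:00.
11:30 Yalor Province − 9h = 02:30 UTC.
1 February 2028 is a Tuesday, so the first Sunday is February 6 and the fourth is February 27.
1 September 2028 is a Friday, so Sundays fall on 3, 10, 17, 24; the last is September 24.
At the standard offset (UTC−03:00), 02:30 UTC − 3h = 23:30 Mirora standard time (rolling into the previous day, 25 February 2028).
Daylight saving runs 27 February – 24 September; the standard-time date in Mirora, February 25, 2028, is outside that window, so Mirora is on standard time at UTC−03:00.
02:30 UTC − 3h = 23:30 Mirora (rolling into the previous day, 25 February 2028).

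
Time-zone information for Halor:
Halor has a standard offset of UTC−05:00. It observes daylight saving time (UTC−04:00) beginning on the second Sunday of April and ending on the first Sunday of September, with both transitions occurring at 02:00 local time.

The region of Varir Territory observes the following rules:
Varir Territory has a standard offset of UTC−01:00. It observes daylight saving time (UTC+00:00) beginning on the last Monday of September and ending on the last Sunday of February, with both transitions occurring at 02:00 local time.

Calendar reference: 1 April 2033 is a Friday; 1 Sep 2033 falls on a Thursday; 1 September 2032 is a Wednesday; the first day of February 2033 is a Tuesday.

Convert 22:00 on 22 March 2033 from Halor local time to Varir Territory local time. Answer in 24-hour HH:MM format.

02:00

1 April 2033 is a Friday, so the first Sunday is April 3 and the second is April 10.
1 September 2033 is a Thursday, so the first Sunday is September 4.
22 March 2033 does not fall between 10 April and 4 September, so daylight saving is not in effect and Halor is at UTC−05:00.
22:00 Halor + 5h = 03:00 UTC (rolling into the next day, 23 March 2033).
1 September 2032 is a Wednesday, so Mondays fall on 6, 13, 20, 27; the last is September 27.
1 February 2033 is a Tuesday, so Sundays fall on 6, 13, 20, 27; the last is February 27.
At the standard offset (UTC−01:00), 03:00 UTC − 1h = 02:00 Varir Territory standard time.
The standard-time date in Varir Territory, 23 March 2033, does not fall between 27 September 2032 and 27 February 2033, so daylight saving is not in effect and Varir Territory is at UTC−01:00.
03:00 UTC − 1h = 02:00 Varir Territory.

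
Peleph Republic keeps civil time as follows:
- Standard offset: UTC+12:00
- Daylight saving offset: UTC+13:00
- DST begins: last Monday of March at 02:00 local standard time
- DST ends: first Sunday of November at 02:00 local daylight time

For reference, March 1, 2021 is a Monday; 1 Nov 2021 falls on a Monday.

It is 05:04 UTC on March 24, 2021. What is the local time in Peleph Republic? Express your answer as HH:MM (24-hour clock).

17:04

1 March 2021 is a Monday, so Mondays fall on 1, 8, 15, 22, 29; the last is March 29.
1 November 2021 is a Monday, so the first Sunday is November 7.
At the standard offset (UTC+12:00), 05:04 UTC + 12h = 17:04 Peleph Republic standard time.
The standard-time date in Peleph Republic, March 24, 2021, is outside the daylight-saving period (29 March – 7 November), so Peleph Republic is on standard time, UTC+12:00.
05:04 UTC + 12h = 17:04 local.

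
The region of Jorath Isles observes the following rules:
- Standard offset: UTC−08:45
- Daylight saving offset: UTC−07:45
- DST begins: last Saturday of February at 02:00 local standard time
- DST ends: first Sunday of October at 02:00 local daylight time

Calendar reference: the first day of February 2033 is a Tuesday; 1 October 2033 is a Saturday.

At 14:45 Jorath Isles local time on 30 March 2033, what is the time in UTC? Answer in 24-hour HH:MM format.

1 February 2033 is a Tuesday, so Saturdays fall on 5, 12, 19, 26; the last is February 26.
1 October 2033 is a Saturday, so the first Sunday is October 2.
Daylight saving runs 26 February – 2 October; 30 March 2033 is inside that window, so Jorath Isles is at UTC−07:45.
14:45 local + 7h45m = 22:30 UTC.

22:30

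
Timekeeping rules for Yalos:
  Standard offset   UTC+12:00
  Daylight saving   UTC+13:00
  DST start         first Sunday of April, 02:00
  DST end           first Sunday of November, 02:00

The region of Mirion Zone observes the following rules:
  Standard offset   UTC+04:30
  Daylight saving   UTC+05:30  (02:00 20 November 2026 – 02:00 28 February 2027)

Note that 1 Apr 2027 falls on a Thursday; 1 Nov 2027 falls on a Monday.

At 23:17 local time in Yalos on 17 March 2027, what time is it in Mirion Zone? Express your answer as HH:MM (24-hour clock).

1 April 2027 is a Thursday, so the first Sunday is April 4.
1 November 2027 is a Monday, so the first Sunday is November 7.
Daylight saving runs 4 April – 7 November; 17 March 2027 is outside that window, so Yalos is on standard time at UTC+12:00.
23:17 Yalos − 12h = 11:17 UTC.
At the standard offset (UTC+04:30), 11:17 UTC + 4h30m = 15:47 Mirion Zone standard time.
Daylight saving runs 20 November 2026 – 28 February 2027; the standard-time date in Mirion Zone, 17 March 2027, is outside that window, so Mirion Zone is on standard time at UTC+04:30.
11:17 UTC + 4h30m = 15:47 Mirion Zone.

15:47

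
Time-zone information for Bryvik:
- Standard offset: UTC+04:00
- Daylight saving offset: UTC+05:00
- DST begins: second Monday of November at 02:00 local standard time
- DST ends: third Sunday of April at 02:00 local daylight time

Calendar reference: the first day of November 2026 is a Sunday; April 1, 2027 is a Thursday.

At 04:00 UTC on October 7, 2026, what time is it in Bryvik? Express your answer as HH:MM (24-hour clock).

08:00

1 November 2026 is a Sunday, so the first Monday is November 2 and the second is November 9.
1 April 2027 is a Thursday, so the first Sunday is April 4 and the third is April 18.
At the standard offset (UTC+04:00), 04:00 UTC + 4h = 08:00 Bryvik standard time.
Daylight saving runs 9 November 2026 – 18 April 2027; the standard-time date in Bryvik, October 7, 2026, is outside that window, so Bryvik is on standard time at UTC+04:00.
04:00 UTC + 4h = 08:00 local.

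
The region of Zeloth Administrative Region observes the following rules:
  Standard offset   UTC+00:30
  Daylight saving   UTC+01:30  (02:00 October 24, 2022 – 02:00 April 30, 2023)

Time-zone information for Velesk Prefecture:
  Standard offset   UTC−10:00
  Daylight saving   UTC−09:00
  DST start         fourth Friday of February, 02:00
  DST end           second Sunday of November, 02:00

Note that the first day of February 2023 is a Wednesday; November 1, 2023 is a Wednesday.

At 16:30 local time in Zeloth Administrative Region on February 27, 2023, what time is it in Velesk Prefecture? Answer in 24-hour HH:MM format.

06:00

Daylight saving runs 24 October 2022 – 30 April 2023; February 27, 2023 is inside that window, so Zeloth Administrative Region is at UTC+01:30.
16:30 Zeloth Administrative Region − 1h30m = 15:00 UTC.
1 February 2023 is a Wednesday, so the first Friday is February 3 and the fourth is February 24.
1 November 2023 is a Wednesday, so the first Sunday is November 5 and the second is November 12.
At the standard offset (UTC−10:00), 15:00 UTC − 10h = 05:00 Velesk Prefecture standard time.
The standard-time date in Velesk Prefecture, February 27, 2023, lies within the daylight-saving period (24 February – 12 November), so Velesk Prefecture is on daylight time, UTC−09:00.
15:00 UTC − 9h = 06:00 Velesk Prefecture.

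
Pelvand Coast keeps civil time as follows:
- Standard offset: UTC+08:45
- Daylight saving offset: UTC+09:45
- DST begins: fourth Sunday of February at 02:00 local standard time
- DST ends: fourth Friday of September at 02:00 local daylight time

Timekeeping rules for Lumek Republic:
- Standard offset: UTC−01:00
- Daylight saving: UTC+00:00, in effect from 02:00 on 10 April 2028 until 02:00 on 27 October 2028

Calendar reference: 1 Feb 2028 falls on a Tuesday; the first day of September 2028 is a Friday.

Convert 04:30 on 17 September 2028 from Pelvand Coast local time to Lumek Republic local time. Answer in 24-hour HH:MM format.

1 February 2028 is a Tuesday, so the first Sunday is February 6 and the fourth is February 27.
1 September 2028 is a Friday, so the first Friday is September 1 and the fourth is September 22.
17 September 2028 lies within the daylight-saving period (27 February – 22 September), so Pelvand Coast is on daylight time, UTC+09:45.
04:30 Pelvand Coast − 9h45m = 18:45 UTC (rolling into the previous day, 16 September 2028).
At the standard offset (UTC−01:00), 18:45 UTC − 1h = 17:45 Lumek Republic standard time.
Daylight saving runs 10 April – 27 October; the standard-time date in Lumek Republic, 16 September 2028, is inside that window, so Lumek Republic is at UTC+00:00.
18:45 UTC + 0h = 18:45 Lumek Republic.

18:45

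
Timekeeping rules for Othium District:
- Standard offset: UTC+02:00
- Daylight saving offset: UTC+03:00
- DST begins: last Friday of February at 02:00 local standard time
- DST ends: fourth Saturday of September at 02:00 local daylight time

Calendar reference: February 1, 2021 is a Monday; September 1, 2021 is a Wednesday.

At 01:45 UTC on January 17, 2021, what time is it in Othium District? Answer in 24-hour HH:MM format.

1 February 2021 is a Monday, so Fridays fall on 5, 12, 19, 26; the last is February 26.
1 September 2021 is a Wednesday, so the first Saturday is September 4 and the fourth is September 25.
At the standard offset (UTC+02:00), 01:45 UTC + 2h = 03:45 Othium District standard time.
The standard-time date in Othium District, January 17, 2021, does not fall between 26 February and 25 September, so daylight saving is not in effect and Othium District is at UTC+02:00.
01:45 UTC + 2h = 03:45 local.

03:45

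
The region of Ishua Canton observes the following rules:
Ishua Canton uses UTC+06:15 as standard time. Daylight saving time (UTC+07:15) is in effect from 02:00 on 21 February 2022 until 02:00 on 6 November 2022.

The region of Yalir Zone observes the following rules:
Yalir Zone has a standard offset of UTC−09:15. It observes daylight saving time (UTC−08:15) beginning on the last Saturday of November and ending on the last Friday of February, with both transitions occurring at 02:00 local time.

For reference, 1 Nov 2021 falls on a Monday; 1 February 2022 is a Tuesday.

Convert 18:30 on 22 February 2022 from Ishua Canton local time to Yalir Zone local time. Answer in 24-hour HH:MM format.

22 February 2022 lies within the daylight-saving period (21 February – 6 November), so Ishua Canton is on daylight time, UTC+07:15.
18:30 Ishua Canton − 7h15m = 11:15 UTC.
1 November 2021 is a Monday, so Saturdays fall on 6, 13, 20, 27; the last is November 27.
1 February 2022 is a Tuesday, so Fridays fall on 4, 11, 18, 25; the last is February 25.
At the standard offset (UTC−09:15), 11:15 UTC − 9h15m = 02:00 Yalir Zone standard time.
The standard-time date in Yalir Zone, 22 February 2022, falls between 27 November 2021 and 25 February 2022, so daylight saving is in effect and Yalir Zone is at UTC−08:15.
11:15 UTC − 8h15m = 03:00 Yalir Zone.

03:00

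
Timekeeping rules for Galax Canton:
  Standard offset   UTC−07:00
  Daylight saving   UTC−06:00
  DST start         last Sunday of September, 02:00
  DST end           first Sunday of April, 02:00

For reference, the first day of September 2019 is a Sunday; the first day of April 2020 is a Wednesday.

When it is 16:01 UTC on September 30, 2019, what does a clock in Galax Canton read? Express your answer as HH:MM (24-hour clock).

1 September 2019 is a Sunday, so Sundays fall on 1, 8, 15, 22, 29; the last is September 29.
1 April 2020 is a Wednesday, so the first Sunday is April 5.
At the standard offset (UTC−07:00), 16:01 UTC − 7h = 09:01 Galax Canton standard time.
Daylight saving runs 29 September 2019 – 5 April 2020; the standard-time date in Galax Canton, September 30, 2019, is inside that window, so Galax Canton is at UTC−06:00.
16:01 UTC − 6h = 10:01 local.

10:01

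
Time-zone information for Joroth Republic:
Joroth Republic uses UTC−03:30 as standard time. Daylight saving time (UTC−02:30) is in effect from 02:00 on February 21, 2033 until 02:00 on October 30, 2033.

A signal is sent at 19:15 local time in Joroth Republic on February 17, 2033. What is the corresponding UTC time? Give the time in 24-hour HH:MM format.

February 17, 2033 is outside the daylight-saving period (21 February – 30 October), so Joroth Republic is on standard time, UTC−03:30.
19:15 local + 3h30m = 22:45 UTC.

22:45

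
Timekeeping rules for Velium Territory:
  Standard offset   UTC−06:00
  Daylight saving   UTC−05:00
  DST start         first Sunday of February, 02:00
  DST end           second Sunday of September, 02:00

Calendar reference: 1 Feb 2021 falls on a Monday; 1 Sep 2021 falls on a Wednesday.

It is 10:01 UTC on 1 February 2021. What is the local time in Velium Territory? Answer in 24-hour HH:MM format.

04:01

1 February 2021 is a Monday, so the first Sunday is February 7.
1 September 2021 is a Wednesday, so the first Sunday is September 5 and the second is September 12.
At the standard offset (UTC−06:00), 10:01 UTC − 6h = 04:01 Velium Territory standard time.
The standard-time date in Velium Territory, 1 February 2021, does not fall between 7 February and 12 September, so daylight saving is not in effect and Velium Territory is at UTC−06:00.
10:01 UTC − 6h = 04:01 local.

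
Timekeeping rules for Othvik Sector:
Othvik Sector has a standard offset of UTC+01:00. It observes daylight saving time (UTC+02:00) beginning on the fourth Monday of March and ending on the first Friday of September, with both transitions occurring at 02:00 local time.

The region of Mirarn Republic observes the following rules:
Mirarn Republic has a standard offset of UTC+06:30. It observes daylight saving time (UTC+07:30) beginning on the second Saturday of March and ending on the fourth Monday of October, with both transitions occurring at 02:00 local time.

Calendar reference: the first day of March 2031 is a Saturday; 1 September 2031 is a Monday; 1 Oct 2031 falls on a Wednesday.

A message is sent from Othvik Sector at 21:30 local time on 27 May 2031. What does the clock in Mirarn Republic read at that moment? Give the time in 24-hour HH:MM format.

03:00

1 March 2031 is a Saturday, so the first Monday is March 3 and the fourth is March 24.
1 September 2031 is a Monday, so the first Friday is September 5.
27 May 2031 falls between 24 March and 5 September, so daylight saving is in effect and Othvik Sector is at UTC+02:00.
21:30 Othvik Sector − 2h = 19:30 UTC.
1 March 2031 is a Saturday, so the first Saturday is March 1 and the second is March 8.
1 October 2031 is a Wednesday, so the first Monday is October 6 and the fourth is October 27.
At the standard offset (UTC+06:30), 19:30 UTC + 6h30m = 02:00 Mirarn Republic standard time (rolling into the next day, 28 May 2031).
Daylight saving runs 8 March – 27 October; the standard-time date in Mirarn Republic, 28 May 2031, is inside that window, so Mirarn Republic is at UTC+07:30.
19:30 UTC + 7h30m = 03:00 Mirarn Republic (rolling into the next day, 28 May 2031).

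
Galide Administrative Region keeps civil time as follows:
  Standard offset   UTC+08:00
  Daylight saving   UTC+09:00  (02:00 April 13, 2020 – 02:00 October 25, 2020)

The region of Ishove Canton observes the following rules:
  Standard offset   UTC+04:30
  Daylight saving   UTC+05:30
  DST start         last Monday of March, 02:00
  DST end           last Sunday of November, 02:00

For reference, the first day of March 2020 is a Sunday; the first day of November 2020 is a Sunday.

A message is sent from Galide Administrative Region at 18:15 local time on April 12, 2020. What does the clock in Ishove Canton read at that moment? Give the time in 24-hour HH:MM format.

April 12, 2020 does not fall between 13 April and 25 October, so daylight saving is not in effect and Galide Administrative Region is at UTC+08:00.
18:15 Galide Administrative Region − 8h = 10:15 UTC.
1 March 2020 is a Sunday, so Mondays fall on 2, 9, 16, 23, 30; the last is March 30.
1 November 2020 is a Sunday, so Sundays fall on 1, 8, 15, 22, 29; the last is November 29.
At the standard offset (UTC+04:30), 10:15 UTC + 4h30m = 14:45 Ishove Canton standard time.
Daylight saving runs 30 March – 29 November; the standard-time date in Ishove Canton, April 12, 2020, is inside that window, so Ishove Canton is at UTC+05:30.
10:15 UTC + 5h30m = 15:45 Ishove Canton.

15:45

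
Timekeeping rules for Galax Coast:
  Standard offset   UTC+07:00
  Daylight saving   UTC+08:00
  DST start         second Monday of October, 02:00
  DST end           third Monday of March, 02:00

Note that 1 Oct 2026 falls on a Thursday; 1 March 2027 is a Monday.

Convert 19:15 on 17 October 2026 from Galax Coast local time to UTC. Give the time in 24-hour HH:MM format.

1 October 2026 is a Thursday, so the first Monday is October 5 and the second is October 12.
1 March 2027 is a Monday, so the first Monday is March 1 and the third is March 15.
17 October 2026 falls between 12 October 2026 and 15 March 2027, so daylight saving is in effect and Galax Coast is at UTC+08:00.
19:15 local − 8h = 11:15 UTC.

11:15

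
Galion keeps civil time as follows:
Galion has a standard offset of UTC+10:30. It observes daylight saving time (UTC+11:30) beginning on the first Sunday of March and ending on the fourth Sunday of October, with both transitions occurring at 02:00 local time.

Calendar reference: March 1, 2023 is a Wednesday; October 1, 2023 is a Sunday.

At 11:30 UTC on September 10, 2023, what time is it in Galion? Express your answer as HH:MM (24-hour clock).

23:00

1 March 2023 is a Wednesday, so the first Sunday is March 5.
1 October 2023 is a Sunday, so the first Sunday is October 1 and the fourth is October 22.
At the standard offset (UTC+10:30), 11:30 UTC + 10h30m = 22:00 Galion standard time.
Daylight saving runs 5 March – 22 October; the standard-time date in Galion, September 10, 2023, is inside that window, so Galion is at UTC+11:30.
11:30 UTC + 11h30m = 23:00 local.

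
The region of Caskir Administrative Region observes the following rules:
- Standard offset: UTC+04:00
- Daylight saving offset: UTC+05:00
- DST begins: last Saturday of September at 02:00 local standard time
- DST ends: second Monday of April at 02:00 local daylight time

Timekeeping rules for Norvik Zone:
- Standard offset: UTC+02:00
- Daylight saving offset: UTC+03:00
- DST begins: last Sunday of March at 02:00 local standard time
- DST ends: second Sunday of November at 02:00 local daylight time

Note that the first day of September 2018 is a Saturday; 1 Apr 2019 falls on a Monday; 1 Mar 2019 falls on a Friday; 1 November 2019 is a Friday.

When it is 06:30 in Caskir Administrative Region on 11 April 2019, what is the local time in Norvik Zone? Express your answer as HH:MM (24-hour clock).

05:30

1 September 2018 is a Saturday, so Saturdays fall on 1, 8, 15, 22, 29; the last is September 29.
1 April 2019 is a Monday, so the first Monday is April 1 and the second is April 8.
11 April 2019 is outside the daylight-saving period (29 September 2018 – 8 April 2019), so Caskir Administrative Region is on standard time, UTC+04:00.
06:30 Caskir Administrative Region − 4h = 02:30 UTC.
1 March 2019 is a Friday, so Sundays fall on 3, 10, 17, 24, 31; the last is March 31.
1 November 2019 is a Friday, so the first Sunday is November 3 and the second is November 10.
At the standard offset (UTC+02:00), 02:30 UTC + 2h = 04:30 Norvik Zone standard time.
Daylight saving runs 31 March – 10 November; the standard-time date in Norvik Zone, 11 April 2019, is inside that window, so Norvik Zone is at UTC+03:00.
02:30 UTC + 3h = 05:30 Norvik Zone.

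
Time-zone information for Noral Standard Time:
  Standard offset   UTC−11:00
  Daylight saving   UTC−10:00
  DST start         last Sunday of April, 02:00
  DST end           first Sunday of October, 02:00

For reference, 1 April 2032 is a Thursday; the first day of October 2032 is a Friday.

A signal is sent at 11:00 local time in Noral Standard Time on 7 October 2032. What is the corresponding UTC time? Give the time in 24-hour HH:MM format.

1 April 2032 is a Thursday, so Sundays fall on 4, 11, 18, 25; the last is April 25.
1 October 2032 is a Friday, so the first Sunday is October 3.
Daylight saving runs 25 April – 3 October; 7 October 2032 is outside that window, so Noral Standard Time is on standard time at UTC−11:00.
11:00 local + 11h = 22:00 UTC.

22:00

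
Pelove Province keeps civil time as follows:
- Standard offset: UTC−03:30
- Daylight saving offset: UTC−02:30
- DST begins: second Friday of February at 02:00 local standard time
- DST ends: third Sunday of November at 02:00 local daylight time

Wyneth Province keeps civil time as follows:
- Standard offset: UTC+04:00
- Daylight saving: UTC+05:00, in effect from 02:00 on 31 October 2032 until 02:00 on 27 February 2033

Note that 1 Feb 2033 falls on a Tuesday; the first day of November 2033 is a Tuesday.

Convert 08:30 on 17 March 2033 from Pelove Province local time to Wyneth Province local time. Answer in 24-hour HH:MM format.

1 February 2033 is a Tuesday, so the first Friday is February 4 and the second is February 11.
1 November 2033 is a Tuesday, so the first Sunday is November 6 and the third is November 20.
Daylight saving runs 11 February – 20 November; 17 March 2033 is inside that window, so Pelove Province is at UTC−02:30.
08:30 Pelove Province + 2h30m = 11:00 UTC.
At the standard offset (UTC+04:00), 11:00 UTC + 4h = 15:00 Wyneth Province standard time.
The standard-time date in Wyneth Province, 17 March 2033, does not fall between 31 October 2032 and 27 February 2033, so daylight saving is not in effect and Wyneth Province is at UTC+04:00.
11:00 UTC + 4h = 15:00 Wyneth Province.

15:00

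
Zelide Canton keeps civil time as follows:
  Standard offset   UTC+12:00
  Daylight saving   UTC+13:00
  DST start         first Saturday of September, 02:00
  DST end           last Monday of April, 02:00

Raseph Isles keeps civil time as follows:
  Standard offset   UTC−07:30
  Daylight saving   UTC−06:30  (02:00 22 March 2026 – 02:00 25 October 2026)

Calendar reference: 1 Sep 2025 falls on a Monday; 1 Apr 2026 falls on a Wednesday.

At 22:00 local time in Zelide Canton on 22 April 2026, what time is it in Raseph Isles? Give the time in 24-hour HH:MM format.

1 September 2025 is a Monday, so the first Saturday is September 6.
1 April 2026 is a Wednesday, so Mondays fall on 6, 13, 20, 27; the last is April 27.
Daylight saving runs 6 September 2025 – 27 April 2026; 22 April 2026 is inside that window, so Zelide Canton is at UTC+13:00.
22:00 Zelide Canton − 13h = 09:00 UTC.
At the standard offset (UTC−07:30), 09:00 UTC − 7h30m = 01:30 Raseph Isles standard time.
Daylight saving runs 22 March – 25 October; the standard-time date in Raseph Isles, 22 April 2026, is inside that window, so Raseph Isles is at UTC−06:30.
09:00 UTC − 6h30m = 02:30 Raseph Isles.

02:30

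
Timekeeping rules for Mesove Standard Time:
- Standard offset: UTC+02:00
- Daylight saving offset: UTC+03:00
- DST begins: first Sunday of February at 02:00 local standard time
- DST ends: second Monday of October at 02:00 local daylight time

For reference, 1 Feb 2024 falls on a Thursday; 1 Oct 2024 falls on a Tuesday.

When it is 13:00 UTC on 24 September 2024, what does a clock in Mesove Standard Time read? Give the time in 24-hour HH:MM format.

16:00

1 February 2024 is a Thursday, so the first Sunday is February 4.
1 October 2024 is a Tuesday, so the first Monday is October 7 and the second is October 14.
At the standard offset (UTC+02:00), 13:00 UTC + 2h = 15:00 Mesove Standard Time standard time.
The standard-time date in Mesove Standard Time, 24 September 2024, lies within the daylight-saving period (4 February – 14 October), so Mesove Standard Time is on daylight time, UTC+03:00.
13:00 UTC + 3h = 16:00 local.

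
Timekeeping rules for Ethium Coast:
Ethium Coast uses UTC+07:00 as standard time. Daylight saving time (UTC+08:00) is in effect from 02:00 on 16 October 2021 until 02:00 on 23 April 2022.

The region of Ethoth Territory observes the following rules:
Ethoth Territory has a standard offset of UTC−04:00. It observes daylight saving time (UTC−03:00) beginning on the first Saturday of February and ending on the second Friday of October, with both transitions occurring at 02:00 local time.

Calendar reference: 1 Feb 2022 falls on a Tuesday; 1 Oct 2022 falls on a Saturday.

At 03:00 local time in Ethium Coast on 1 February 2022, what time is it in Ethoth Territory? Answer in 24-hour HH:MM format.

1 February 2022 lies within the daylight-saving period (16 October 2021 – 23 April 2022), so Ethium Coast is on daylight time, UTC+08:00.
03:00 Ethium Coast − 8h = 19:00 UTC (rolling into the previous day, 31 January 2022).
1 February 2022 is a Tuesday, so the first Saturday is February 5.
1 October 2022 is a Saturday, so the first Friday is October 7 and the second is October 14.
At the standard offset (UTC−04:00), 19:00 UTC − 4h = 15:00 Ethoth Territory standard time.
Daylight saving runs 5 February – 14 October; the standard-time date in Ethoth Territory, 31 January 2022, is outside that window, so Ethoth Territory is on standard time at UTC−04:00.
19:00 UTC − 4h = 15:00 Ethoth Territory.

15:00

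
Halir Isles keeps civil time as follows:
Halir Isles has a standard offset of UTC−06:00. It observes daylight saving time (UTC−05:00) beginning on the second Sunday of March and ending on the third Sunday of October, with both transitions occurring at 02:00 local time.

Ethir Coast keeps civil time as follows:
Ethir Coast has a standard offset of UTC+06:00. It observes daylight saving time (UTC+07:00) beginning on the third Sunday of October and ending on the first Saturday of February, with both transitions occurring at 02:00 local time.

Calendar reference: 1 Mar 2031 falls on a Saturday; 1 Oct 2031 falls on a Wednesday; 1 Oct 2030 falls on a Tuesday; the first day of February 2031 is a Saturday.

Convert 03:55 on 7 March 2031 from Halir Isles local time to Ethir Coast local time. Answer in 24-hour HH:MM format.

15:55

1 March 2031 is a Saturday, so the first Sunday is March 2 and the second is March 9.
1 October 2031 is a Wednesday, so the first Sunday is October 5 and the third is October 19.
7 March 2031 does not fall between 9 March and 19 October, so daylight saving is not in effect and Halir Isles is at UTC−06:00.
03:55 Halir Isles + 6h = 09:55 UTC.
1 October 2030 is a Tuesday, so the first Sunday is October 6 and the third is October 20.
1 February 2031 is a Saturday, so the first Saturday is February 1.
At the standard offset (UTC+06:00), 09:55 UTC + 6h = 15:55 Ethir Coast standard time.
The standard-time date in Ethir Coast, 7 March 2031, does not fall between 20 October 2030 and 1 February 2031, so daylight saving is not in effect and Ethir Coast is at UTC+06:00.
09:55 UTC + 6h = 15:55 Ethir Coast.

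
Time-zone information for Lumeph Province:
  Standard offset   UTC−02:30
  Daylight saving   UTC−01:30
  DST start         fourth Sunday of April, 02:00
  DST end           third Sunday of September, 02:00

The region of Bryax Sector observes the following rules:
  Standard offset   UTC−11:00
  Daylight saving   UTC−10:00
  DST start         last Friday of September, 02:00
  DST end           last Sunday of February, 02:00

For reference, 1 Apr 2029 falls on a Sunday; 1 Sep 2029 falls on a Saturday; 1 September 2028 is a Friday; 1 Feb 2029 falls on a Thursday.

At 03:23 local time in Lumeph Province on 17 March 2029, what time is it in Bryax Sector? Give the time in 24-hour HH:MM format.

18:53

1 April 2029 is a Sunday, so the first Sunday is April 1 and the fourth is April 22.
1 September 2029 is a Saturday, so the first Sunday is September 2 and the third is September 16.
17 March 2029 is outside the daylight-saving period (22 April – 16 September), so Lumeph Province is on standard time, UTC−02:30.
03:23 Lumeph Province + 2h30m = 05:53 UTC.
1 September 2028 is a Friday, so Fridays fall on 1, 8, 15, 22, 29; the last is September 29.
1 February 2029 is a Thursday, so Sundays fall on 4, 11, 18, 25; the last is February 25.
At the standard offset (UTC−11:00), 05:53 UTC − 11h = 18:53 Bryax Sector standard time (rolling into the previous day, 16 March 2029).
The standard-time date in Bryax Sector, 16 March 2029, is outside the daylight-saving period (29 September 2028 – 25 February 2029), so Bryax Sector is on standard time, UTC−11:00.
05:53 UTC − 11h = 18:53 Bryax Sector (rolling into the previous day, 16 March 2029).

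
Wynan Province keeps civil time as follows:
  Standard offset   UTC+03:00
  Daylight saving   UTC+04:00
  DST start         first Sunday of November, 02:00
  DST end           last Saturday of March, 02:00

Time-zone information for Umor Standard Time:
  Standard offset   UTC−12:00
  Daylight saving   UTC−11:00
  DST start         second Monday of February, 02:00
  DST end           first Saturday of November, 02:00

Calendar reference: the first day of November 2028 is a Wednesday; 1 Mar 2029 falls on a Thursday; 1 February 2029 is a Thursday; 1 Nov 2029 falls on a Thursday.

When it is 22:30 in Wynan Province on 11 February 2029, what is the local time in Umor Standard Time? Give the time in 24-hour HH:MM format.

06:30

1 November 2028 is a Wednesday, so the first Sunday is November 5.
1 March 2029 is a Thursday, so Saturdays fall on 3, 10, 17, 24, 31; the last is March 31.
11 February 2029 falls between 5 November 2028 and 31 March 2029, so daylight saving is in effect and Wynan Province is at UTC+04:00.
22:30 Wynan Province − 4h = 18:30 UTC.
1 February 2029 is a Thursday, so the first Monday is February 5 and the second is February 12.
1 November 2029 is a Thursday, so the first Saturday is November 3.
At the standard offset (UTC−12:00), 18:30 UTC − 12h = 06:30 Umor Standard Time standard time.
The standard-time date in Umor Standard Time, 11 February 2029, does not fall between 12 February and 3 November, so daylight saving is not in effect and Umor Standard Time is at UTC−12:00.
18:30 UTC − 12h = 06:30 Umor Standard Time.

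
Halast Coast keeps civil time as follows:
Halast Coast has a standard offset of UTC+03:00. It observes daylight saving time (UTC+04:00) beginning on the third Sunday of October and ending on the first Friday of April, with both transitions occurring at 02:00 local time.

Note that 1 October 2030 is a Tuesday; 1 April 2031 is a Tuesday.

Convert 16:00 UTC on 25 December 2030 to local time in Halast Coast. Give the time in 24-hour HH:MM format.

1 October 2030 is a Tuesday, so the first Sunday is October 6 and the third is October 20.
1 April 2031 is a Tuesday, so the first Friday is April 4.
At the standard offset (UTC+03:00), 16:00 UTC + 3h = 19:00 Halast Coast standard time.
Daylight saving runs 20 October 2030 – 4 April 2031; the standard-time date in Halast Coast, 25 December 2030, is inside that window, so Halast Coast is at UTC+04:00.
16:00 UTC + 4h = 20:00 local.

20:00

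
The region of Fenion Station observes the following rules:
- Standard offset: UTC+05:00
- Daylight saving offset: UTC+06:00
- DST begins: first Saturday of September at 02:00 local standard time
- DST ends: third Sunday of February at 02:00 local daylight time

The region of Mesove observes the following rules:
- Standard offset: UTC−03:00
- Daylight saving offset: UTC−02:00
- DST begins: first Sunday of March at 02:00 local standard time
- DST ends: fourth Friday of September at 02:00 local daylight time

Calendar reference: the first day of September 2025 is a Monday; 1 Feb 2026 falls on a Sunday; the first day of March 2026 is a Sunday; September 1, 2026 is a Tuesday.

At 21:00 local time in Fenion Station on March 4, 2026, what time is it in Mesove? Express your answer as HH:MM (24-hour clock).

14:00

1 September 2025 is a Monday, so the first Saturday is September 6.
1 February 2026 is a Sunday, so the first Sunday is February 1 and the third is February 15.
March 4, 2026 does not fall between 6 September 2025 and 15 February 2026, so daylight saving is not in effect and Fenion Station is at UTC+05:00.
21:00 Fenion Station − 5h = 16:00 UTC.
1 March 2026 is a Sunday, so the first Sunday is March 1.
1 September 2026 is a Tuesday, so the first Friday is September 4 and the fourth is September 25.
At the standard offset (UTC−03:00), 16:00 UTC − 3h = 13:00 Mesove standard time.
The standard-time date in Mesove, March 4, 2026, lies within the daylight-saving period (1 March – 25 September), so Mesove is on daylight time, UTC−02:00.
16:00 UTC − 2h = 14:00 Mesove.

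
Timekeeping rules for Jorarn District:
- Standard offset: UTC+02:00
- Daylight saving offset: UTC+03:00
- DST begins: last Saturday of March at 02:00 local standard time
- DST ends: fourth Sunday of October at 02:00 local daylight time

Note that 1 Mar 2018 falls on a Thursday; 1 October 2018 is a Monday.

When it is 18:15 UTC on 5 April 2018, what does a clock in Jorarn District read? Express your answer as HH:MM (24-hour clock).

21:15

1 March 2018 is a Thursday, so Saturdays fall on 3, 10, 17, 24, 31; the last is March 31.
1 October 2018 is a Monday, so the first Sunday is October 7 and the fourth is October 28.
At the standard offset (UTC+02:00), 18:15 UTC + 2h = 20:15 Jorarn District standard time.
Daylight saving runs 31 March – 28 October; the standard-time date in Jorarn District, 5 April 2018, is inside that window, so Jorarn District is at UTC+03:00.
18:15 UTC + 3h = 21:15 local.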